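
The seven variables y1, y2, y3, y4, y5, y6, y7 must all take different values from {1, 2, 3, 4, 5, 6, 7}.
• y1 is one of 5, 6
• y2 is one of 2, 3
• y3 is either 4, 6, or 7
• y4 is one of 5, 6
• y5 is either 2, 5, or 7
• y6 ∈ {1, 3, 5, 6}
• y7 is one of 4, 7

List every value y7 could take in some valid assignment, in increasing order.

4, 7

Among the 7 variables, 1 fits only y6 (and all 7 values in {1, 2, 3, 4, 5, 6, 7} must be used), so y6 = 1.
The 6 still-open variables together cover exactly {2, 3, 4, 5, 6, 7} — 6 values for 6 variables — and 3 appears only in y2's list, so y2 = 3.
The 5 still-open variables draw from only 5 values {2, 4, 5, 6, 7}, so each is used; only y5 can be 2, hence y5 = 2.
y1 and y4 share exactly the 2 values {5, 6}; by pigeonhole those values go to them, so strike 5, 6 from y3.
No further eliminations apply; y7 can still be any of 4, 7.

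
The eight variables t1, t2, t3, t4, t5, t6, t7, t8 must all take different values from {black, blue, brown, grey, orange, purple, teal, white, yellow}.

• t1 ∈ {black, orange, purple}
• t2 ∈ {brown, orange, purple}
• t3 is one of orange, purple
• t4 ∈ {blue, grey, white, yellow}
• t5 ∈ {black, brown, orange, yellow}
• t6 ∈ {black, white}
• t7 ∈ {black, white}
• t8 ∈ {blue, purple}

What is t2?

brown

The 8 variables draw from only 8 values {black, blue, brown, grey, orange, purple, white, yellow}, so each is used; only t4 can be grey, hence t4 = grey.
The 7 still-open variables together cover exactly {black, blue, brown, orange, purple, white, yellow} — 7 values for 7 variables — and blue appears only in t8's list, so t8 = blue.
The 6 still-open variables draw from only 6 values {black, brown, orange, purple, white, yellow}, so each is used; only t5 can be yellow, hence t5 = yellow.
The 5 still-open variables draw from only 5 values {black, brown, orange, purple, white}, so each is used; only t2 can be brown, hence t2 = brown.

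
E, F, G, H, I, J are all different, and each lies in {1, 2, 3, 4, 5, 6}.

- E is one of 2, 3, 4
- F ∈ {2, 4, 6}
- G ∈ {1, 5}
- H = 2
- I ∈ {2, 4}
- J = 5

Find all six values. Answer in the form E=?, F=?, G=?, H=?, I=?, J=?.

H has just one choice, so H = 2. Remove 2 from E, F, I.
I's domain is down to {4}, so I = 4. Strike 4 from E, F.
J has just one choice, so J = 5. So G can't be 5.
E must be 3 (only option left).
F has just one choice, so F = 6.
G must be 1 (only option left).

E=3, F=6, G=1, H=2, I=4, J=5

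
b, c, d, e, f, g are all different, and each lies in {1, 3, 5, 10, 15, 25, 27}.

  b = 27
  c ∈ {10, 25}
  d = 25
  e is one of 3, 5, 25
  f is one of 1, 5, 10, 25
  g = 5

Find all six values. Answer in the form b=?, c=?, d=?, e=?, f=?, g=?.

b's domain is down to {27}, so b = 27.
That leaves d = 25. Remove 25 from c, e, f.
g's domain is down to {5}, so g = 5. Eliminate 5 elsewhere: e, f.
c has just one choice, so c = 10. Remove 10 from f.
That leaves e = 3.
That leaves f = 1.

b=27, c=10, d=25, e=3, f=1, g=5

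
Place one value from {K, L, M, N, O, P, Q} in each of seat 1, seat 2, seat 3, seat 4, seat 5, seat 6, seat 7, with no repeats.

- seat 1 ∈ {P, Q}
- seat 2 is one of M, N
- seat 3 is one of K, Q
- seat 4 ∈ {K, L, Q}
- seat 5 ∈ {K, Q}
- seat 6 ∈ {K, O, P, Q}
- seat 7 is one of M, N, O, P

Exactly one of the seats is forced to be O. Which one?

The 7 variables together cover exactly {K, L, M, N, O, P, Q} — 7 values for 7 variables — and L appears only in seat 4's list, so seat 4 = L.
The 2 variables seat 3 and seat 5 are confined to {K, Q}, which locks those values in; drop them from seat 1, seat 6.
seat 1 has just one choice, so seat 1 = P. So seat 6, seat 7 can't be P.
So O goes to seat 6.

seat 6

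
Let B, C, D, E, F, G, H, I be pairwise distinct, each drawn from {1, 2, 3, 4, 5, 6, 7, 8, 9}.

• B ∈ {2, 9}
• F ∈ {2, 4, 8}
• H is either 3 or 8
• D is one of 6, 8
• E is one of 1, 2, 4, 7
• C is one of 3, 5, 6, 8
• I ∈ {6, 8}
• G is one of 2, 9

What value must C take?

B and G between them cover only {2, 9} — a naked pair. Remove those values from E, F.
D and I between them cover only {6, 8} — a naked pair. Remove those values from C, F, H.
F has just one choice, so F = 4. Eliminate 4 elsewhere: E.
H's domain is down to {3}, so H = 3. Remove 3 from C.
So C = 5.

5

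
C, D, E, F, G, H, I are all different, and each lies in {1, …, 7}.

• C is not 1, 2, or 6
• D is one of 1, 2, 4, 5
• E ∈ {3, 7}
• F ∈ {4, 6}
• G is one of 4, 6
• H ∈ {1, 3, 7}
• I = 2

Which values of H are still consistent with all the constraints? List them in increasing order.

I's domain is down to {2}, so I = 2. Remove 2 from D.
The 2 variables F and G are confined to {4, 6}, which locks those values in; drop them from C, D.
No further eliminations apply; H can still be any of 1, 3, 7.

1, 3, 7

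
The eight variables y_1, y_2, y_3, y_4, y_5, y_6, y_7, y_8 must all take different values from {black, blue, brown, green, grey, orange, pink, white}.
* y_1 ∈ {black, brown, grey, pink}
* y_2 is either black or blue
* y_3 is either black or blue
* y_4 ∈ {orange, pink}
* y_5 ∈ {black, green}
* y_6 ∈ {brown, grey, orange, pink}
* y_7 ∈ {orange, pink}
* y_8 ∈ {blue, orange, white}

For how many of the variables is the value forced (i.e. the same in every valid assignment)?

2

The 8 variables draw from only 8 values {black, blue, brown, green, grey, orange, pink, white}, so each is used; only y_5 can be green, hence y_5 = green.
Among the 7 still-open variables, white fits only y_8 (and all 7 values in {black, blue, brown, grey, orange, pink, white} must be used), so y_8 = white.
The 2 variables y_2 and y_3 are confined to {black, blue}, which locks those values in; drop them from y_1.
The 2 variables y_4 and y_7 are confined to {orange, pink}, which locks those values in; drop them from y_1, y_6.
Determined: y_5=green, y_8=white. The other variables each still have more than one consistent value. That makes 2.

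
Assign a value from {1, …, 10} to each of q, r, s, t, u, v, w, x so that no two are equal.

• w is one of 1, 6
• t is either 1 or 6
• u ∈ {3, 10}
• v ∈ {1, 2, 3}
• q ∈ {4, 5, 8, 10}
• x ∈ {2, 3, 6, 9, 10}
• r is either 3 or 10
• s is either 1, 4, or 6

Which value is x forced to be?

The 2 variables r and u are confined to {3, 10}, which locks those values in; drop them from q, v, x.
t and w share exactly the 2 values {1, 6}; by pigeonhole those values go to them, so strike 1, 6 from s, v, x.
s's domain is down to {4}, so s = 4. Remove 4 from q.
v has just one choice, so v = 2. Remove 2 from x.
So x = 9.

9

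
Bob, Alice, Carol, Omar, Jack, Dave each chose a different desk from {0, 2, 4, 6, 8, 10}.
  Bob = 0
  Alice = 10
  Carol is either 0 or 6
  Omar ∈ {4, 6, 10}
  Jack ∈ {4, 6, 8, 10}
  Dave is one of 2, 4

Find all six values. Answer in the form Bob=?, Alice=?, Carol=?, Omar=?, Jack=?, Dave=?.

Bob's domain is down to {0}, so Bob = 0. Eliminate 0 elsewhere: Carol.
Alice's domain is down to {10}, so Alice = 10. Eliminate 10 elsewhere: Omar, Jack.
Carol must be 6 (only option left). Eliminate 6 elsewhere: Omar, Jack.
Omar must be 4 (only option left). So Jack, Dave can't be 4.
That leaves Jack = 8.
Dave has just one choice, so Dave = 2.

Bob=0, Alice=10, Carol=6, Omar=4, Jack=8, Dave=2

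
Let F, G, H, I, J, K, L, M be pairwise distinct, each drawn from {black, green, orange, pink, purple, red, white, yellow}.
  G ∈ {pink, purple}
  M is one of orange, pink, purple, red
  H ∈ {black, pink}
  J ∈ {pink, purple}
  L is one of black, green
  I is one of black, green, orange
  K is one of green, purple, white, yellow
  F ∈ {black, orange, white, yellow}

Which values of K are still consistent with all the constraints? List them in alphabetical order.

white, yellow

Among the 8 variables, red fits only M (and all 8 values in {black, green, orange, pink, purple, red, white, yellow} must be used), so M = red.
G and J share exactly the 2 values {pink, purple}; by pigeonhole those values go to them, so strike pink, purple from H, K.
That leaves H = black. Remove black from F, I, L.
That leaves L = green. Remove green from I, K.
I's domain is down to {orange}, so I = orange. Strike orange from F.
No further eliminations apply; K can still be any of white, yellow.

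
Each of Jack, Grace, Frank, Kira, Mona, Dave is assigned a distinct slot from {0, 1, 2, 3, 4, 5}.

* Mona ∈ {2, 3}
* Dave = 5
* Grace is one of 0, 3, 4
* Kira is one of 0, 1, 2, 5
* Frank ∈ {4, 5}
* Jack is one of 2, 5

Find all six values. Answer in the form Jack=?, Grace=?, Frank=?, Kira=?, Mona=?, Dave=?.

Dave's domain is down to {5}, so Dave = 5. Eliminate 5 elsewhere: Jack, Frank, Kira.
Jack must be 2 (only option left). Remove 2 from Kira, Mona.
Frank's domain is down to {4}, so Frank = 4. Strike 4 from Grace.
Mona must be 3 (only option left). So Grace can't be 3.
Grace has just one choice, so Grace = 0. Strike 0 from Kira.
That leaves Kira = 1.

Jack=2, Grace=0, Frank=4, Kira=1, Mona=3, Dave=5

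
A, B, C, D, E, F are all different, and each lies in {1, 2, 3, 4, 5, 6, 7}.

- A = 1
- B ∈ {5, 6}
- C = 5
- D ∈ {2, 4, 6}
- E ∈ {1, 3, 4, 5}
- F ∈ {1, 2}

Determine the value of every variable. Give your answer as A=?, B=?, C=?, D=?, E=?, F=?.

A=1, B=6, C=5, D=4, E=3, F=2

A's domain is down to {1}, so A = 1. Remove 1 from E, F.
C must be 5 (only option left). Strike 5 from B, E.
That leaves F = 2. Strike 2 from D.
That leaves B = 6. Strike 6 from D.
That leaves D = 4. Strike 4 from E.
E's domain is down to {3}, so E = 3.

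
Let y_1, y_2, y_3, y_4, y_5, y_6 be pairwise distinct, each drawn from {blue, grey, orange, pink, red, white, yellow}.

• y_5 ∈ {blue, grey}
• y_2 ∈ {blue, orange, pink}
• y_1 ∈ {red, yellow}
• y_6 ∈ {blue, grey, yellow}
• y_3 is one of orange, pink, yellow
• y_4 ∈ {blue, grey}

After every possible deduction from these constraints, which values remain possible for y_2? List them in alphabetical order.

Among the 6 variables, red fits only y_1 (and all 6 values in {blue, grey, orange, pink, red, yellow} must be used), so y_1 = red.
y_4 and y_5 between them cover only {blue, grey} — a naked pair. Remove those values from y_2, y_6.
That leaves y_6 = yellow. Strike yellow from y_3.
No further eliminations apply; y_2 can still be any of orange, pink.

orange, pink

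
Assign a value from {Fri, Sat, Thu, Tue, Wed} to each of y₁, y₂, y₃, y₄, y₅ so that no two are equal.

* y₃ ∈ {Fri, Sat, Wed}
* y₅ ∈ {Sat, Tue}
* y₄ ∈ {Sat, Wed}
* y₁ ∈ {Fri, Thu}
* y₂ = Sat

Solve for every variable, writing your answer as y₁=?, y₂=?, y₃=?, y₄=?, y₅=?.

y₁=Thu, y₂=Sat, y₃=Fri, y₄=Wed, y₅=Tue

y₂'s domain is down to {Sat}, so y₂ = Sat. Eliminate Sat elsewhere: y₃, y₄, y₅.
That leaves y₄ = Wed. So y₃ can't be Wed.
y₅ has just one choice, so y₅ = Tue.
That leaves y₃ = Fri. So y₁ can't be Fri.
y₁'s domain is down to {Thu}, so y₁ = Thu.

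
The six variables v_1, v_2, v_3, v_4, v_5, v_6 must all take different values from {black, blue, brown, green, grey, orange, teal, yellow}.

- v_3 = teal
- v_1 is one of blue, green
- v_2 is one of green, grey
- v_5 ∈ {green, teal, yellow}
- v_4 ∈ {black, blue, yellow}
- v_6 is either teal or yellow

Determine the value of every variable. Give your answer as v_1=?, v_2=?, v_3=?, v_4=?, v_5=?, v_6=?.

v_3 must be teal (only option left). Remove teal from v_5, v_6.
That leaves v_6 = yellow. Strike yellow from v_4, v_5.
v_5 must be green (only option left). So v_1, v_2 can't be green.
v_1 has just one choice, so v_1 = blue. Eliminate blue elsewhere: v_4.
That leaves v_2 = grey.
v_4 must be black (only option left).

v_1=blue, v_2=grey, v_3=teal, v_4=black, v_5=green, v_6=yellow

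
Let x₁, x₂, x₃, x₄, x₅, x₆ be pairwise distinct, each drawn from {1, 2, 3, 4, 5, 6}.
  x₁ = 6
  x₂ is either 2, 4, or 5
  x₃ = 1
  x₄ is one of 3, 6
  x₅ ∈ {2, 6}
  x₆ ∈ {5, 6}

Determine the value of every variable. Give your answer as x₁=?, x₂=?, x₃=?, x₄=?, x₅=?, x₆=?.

x₁'s domain is down to {6}, so x₁ = 6. Remove 6 from x₄, x₅, x₆.
x₃ must be 1 (only option left).
x₄ has just one choice, so x₄ = 3.
x₅ must be 2 (only option left). Strike 2 from x₂.
x₆'s domain is down to {5}, so x₆ = 5. Strike 5 from x₂.
x₂'s domain is down to {4}, so x₂ = 4.

x₁=6, x₂=4, x₃=1, x₄=3, x₅=2, x₆=5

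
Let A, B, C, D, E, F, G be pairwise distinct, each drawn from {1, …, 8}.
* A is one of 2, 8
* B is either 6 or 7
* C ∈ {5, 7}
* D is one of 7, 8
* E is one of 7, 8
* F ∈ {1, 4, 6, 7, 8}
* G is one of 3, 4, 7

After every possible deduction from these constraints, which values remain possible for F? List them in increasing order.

1, 4

D and E between them cover only {7, 8} — a naked pair. Remove those values from A, B, C, F, G.
A has just one choice, so A = 2.
That leaves B = 6. Strike 6 from F.
C must be 5 (only option left).
No further eliminations apply; F can still be any of 1, 4.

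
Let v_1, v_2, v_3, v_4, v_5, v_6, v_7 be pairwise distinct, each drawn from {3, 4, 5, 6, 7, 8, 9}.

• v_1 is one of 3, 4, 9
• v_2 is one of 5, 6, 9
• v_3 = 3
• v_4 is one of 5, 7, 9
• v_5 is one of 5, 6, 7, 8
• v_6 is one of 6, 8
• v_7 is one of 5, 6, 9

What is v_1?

v_3's domain is down to {3}, so v_3 = 3. Eliminate 3 elsewhere: v_1.
The 6 still-open variables draw from only 6 values {4, 5, 6, 7, 8, 9}, so each is used; only v_1 can be 4, hence v_1 = 4.

4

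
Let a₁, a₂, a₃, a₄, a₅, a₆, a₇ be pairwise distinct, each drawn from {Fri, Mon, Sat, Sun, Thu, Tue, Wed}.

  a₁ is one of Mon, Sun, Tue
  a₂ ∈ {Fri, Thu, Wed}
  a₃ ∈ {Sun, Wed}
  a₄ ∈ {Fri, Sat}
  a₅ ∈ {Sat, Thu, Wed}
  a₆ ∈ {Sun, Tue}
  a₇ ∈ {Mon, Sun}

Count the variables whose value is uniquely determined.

1

The 3 variables a₁, a₆, a₇ are confined to {Mon, Sun, Tue}, which locks those values in; drop them from a₃.
a₃ must be Wed (only option left). Remove Wed from a₂, a₅.
Determined: a₃=Wed. The other variables each still have more than one consistent value. That makes 1.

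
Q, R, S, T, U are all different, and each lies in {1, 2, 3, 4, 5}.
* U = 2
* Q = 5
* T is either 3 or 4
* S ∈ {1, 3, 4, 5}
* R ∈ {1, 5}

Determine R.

1

Q must be 5 (only option left). Strike 5 from R, S.
So R = 1.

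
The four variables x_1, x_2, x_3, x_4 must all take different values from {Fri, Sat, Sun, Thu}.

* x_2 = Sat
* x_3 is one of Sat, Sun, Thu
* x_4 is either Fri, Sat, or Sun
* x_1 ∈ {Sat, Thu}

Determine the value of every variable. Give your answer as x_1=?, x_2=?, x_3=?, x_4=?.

x_2's domain is down to {Sat}, so x_2 = Sat. Strike Sat from x_1, x_3, x_4.
x_1's domain is down to {Thu}, so x_1 = Thu. So x_3 can't be Thu.
x_3's domain is down to {Sun}, so x_3 = Sun. Remove Sun from x_4.
That leaves x_4 = Fri.

x_1=Thu, x_2=Sat, x_3=Sun, x_4=Fri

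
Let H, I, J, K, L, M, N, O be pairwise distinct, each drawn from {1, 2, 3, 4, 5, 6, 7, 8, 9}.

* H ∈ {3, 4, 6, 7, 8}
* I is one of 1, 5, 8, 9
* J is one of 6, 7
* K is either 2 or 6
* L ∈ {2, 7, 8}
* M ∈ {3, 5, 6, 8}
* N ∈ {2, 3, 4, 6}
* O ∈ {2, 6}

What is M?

5

K and O between them cover only {2, 6} — a naked pair. Remove those values from H, J, L, M, N.
J must be 7 (only option left). Strike 7 from H, L.
L must be 8 (only option left). Eliminate 8 elsewhere: H, I, M.
H and N between them cover only {3, 4} — a naked pair. Remove those values from M.
So M = 5.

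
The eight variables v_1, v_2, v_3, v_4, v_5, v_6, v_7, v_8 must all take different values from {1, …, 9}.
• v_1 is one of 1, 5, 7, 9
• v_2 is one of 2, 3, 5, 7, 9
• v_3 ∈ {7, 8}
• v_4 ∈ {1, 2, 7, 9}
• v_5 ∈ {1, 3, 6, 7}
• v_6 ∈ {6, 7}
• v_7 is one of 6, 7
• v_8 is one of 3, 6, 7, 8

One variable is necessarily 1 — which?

v_6 and v_7 share exactly the 2 values {6, 7}; by pigeonhole those values go to them, so strike 6, 7 from v_1, v_2, v_3, v_4, v_5, v_8.
v_3 must be 8 (only option left). Strike 8 from v_8.
v_8's domain is down to {3}, so v_8 = 3. Remove 3 from v_2, v_5.
So 1 goes to v_5.

v_5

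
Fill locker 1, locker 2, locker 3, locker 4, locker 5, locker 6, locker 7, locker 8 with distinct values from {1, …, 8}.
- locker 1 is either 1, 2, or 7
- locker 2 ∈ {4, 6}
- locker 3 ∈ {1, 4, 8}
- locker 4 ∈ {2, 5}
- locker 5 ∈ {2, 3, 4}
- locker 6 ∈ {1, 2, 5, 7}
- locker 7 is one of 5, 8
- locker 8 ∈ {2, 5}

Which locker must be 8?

locker 7

The 8 variables draw from only 8 values {1, 2, 3, 4, 5, 6, 7, 8}, so each is used; only locker 5 can be 3, hence locker 5 = 3.
The 7 still-open variables together cover exactly {1, 2, 4, 5, 6, 7, 8} — 7 values for 7 variables — and 6 appears only in locker 2's list, so locker 2 = 6.
The 6 still-open variables together cover exactly {1, 2, 4, 5, 7, 8} — 6 values for 6 variables — and 4 appears only in locker 3's list, so locker 3 = 4.
The 5 still-open variables draw from only 5 values {1, 2, 5, 7, 8}, so each is used; only locker 7 can be 8, hence locker 7 = 8.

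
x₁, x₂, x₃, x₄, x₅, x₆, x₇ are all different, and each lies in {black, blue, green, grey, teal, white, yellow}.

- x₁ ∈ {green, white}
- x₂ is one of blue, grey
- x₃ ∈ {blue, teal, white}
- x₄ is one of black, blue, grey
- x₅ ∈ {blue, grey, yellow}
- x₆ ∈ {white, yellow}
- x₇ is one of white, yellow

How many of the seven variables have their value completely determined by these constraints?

The 7 variables together cover exactly {black, blue, green, grey, teal, white, yellow} — 7 values for 7 variables — and black appears only in x₄'s list, so x₄ = black.
Among the 6 still-open variables, green fits only x₁ (and all 6 values in {blue, green, grey, teal, white, yellow} must be used), so x₁ = green.
Among the 5 still-open variables, teal fits only x₃ (and all 5 values in {blue, grey, teal, white, yellow} must be used), so x₃ = teal.
The 2 variables x₆ and x₇ are confined to {white, yellow}, which locks those values in; drop them from x₅.
Determined: x₁=green, x₃=teal, x₄=black. The other variables each still have more than one consistent value. That makes 3.

3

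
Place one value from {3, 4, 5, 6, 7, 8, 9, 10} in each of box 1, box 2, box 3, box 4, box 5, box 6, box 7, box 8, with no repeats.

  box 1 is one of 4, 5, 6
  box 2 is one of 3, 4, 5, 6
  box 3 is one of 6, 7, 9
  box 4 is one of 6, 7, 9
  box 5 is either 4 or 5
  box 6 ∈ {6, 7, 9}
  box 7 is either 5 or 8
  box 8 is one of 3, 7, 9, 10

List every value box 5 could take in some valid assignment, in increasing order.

The 8 variables together cover exactly {3, 4, 5, 6, 7, 8, 9, 10} — 8 values for 8 variables — and 8 appears only in box 7's list, so box 7 = 8.
The 7 still-open variables together cover exactly {3, 4, 5, 6, 7, 9, 10} — 7 values for 7 variables — and 10 appears only in box 8's list, so box 8 = 10.
Among the 6 still-open variables, 3 fits only box 2 (and all 6 values in {3, 4, 5, 6, 7, 9} must be used), so box 2 = 3.
The 3 variables box 3, box 4, box 6 are confined to {6, 7, 9}, which locks those values in; drop them from box 1.
No further eliminations apply; box 5 can still be any of 4, 5.

4, 5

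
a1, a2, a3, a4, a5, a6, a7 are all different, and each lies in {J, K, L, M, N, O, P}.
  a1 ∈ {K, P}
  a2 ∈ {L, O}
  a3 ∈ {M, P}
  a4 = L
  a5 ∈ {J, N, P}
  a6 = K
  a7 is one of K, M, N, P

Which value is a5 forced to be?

J

a4 must be L (only option left). Eliminate L elsewhere: a2.
a6's domain is down to {K}, so a6 = K. Eliminate K elsewhere: a1, a7.
a1's domain is down to {P}, so a1 = P. Strike P from a3, a5, a7.
a2 must be O (only option left).
a3's domain is down to {M}, so a3 = M. Remove M from a7.
a7's domain is down to {N}, so a7 = N. Remove N from a5.
So a5 = J.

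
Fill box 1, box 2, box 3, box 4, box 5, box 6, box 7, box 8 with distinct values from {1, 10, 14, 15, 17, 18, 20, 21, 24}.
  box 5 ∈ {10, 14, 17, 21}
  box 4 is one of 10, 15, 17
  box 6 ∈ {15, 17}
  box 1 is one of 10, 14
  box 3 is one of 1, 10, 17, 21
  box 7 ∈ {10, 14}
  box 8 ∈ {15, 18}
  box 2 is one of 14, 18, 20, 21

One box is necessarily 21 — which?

The 8 variables draw from only 8 values {1, 10, 14, 15, 17, 18, 20, 21}, so each is used; only box 3 can be 1, hence box 3 = 1.
Among the 7 still-open variables, 20 fits only box 2 (and all 7 values in {10, 14, 15, 17, 18, 20, 21} must be used), so box 2 = 20.
The 6 still-open variables draw from only 6 values {10, 14, 15, 17, 18, 21}, so each is used; only box 8 can be 18, hence box 8 = 18.
The 5 still-open variables draw from only 5 values {10, 14, 15, 17, 21}, so each is used; only box 5 can be 21, hence box 5 = 21.

box 5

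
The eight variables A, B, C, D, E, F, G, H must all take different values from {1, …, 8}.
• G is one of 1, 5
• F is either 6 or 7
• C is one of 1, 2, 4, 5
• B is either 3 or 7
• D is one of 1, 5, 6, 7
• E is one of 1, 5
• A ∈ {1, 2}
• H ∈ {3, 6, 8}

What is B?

The 8 variables draw from only 8 values {1, 2, 3, 4, 5, 6, 7, 8}, so each is used; only C can be 4, hence C = 4.
The 7 still-open variables draw from only 7 values {1, 2, 3, 5, 6, 7, 8}, so each is used; only A can be 2, hence A = 2.
The 6 still-open variables draw from only 6 values {1, 3, 5, 6, 7, 8}, so each is used; only H can be 8, hence H = 8.
The 5 still-open variables together cover exactly {1, 3, 5, 6, 7} — 5 values for 5 variables — and 3 appears only in B's list, so B = 3.

3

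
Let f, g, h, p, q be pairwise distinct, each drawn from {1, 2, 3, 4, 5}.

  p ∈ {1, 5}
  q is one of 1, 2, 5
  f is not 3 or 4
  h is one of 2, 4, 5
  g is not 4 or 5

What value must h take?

The 5 variables together cover exactly {1, 2, 3, 4, 5} — 5 values for 5 variables — and 3 appears only in g's list, so g = 3.
The 4 still-open variables together cover exactly {1, 2, 4, 5} — 4 values for 4 variables — and 4 appears only in h's list, so h = 4.

4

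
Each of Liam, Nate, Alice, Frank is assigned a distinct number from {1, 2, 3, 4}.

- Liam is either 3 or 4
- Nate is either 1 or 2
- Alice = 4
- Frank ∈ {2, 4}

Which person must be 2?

Frank

Alice's domain is down to {4}, so Alice = 4. Eliminate 4 elsewhere: Liam, Frank.
So 2 goes to Frank.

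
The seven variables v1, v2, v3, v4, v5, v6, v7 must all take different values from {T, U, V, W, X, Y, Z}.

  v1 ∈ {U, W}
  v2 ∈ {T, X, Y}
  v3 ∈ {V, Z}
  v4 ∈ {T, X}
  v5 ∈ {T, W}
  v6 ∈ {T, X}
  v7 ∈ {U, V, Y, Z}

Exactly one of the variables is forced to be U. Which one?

The 2 variables v4 and v6 are confined to {T, X}, which locks those values in; drop them from v2, v5.
That leaves v2 = Y. So v7 can't be Y.
That leaves v5 = W. Eliminate W elsewhere: v1.
So U goes to v1.

v1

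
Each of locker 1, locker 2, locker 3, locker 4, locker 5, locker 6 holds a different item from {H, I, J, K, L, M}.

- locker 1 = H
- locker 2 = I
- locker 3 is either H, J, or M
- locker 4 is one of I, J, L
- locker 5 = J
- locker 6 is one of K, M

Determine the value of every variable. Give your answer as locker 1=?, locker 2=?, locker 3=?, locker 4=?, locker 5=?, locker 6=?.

locker 1 must be H (only option left). So locker 3 can't be H.
locker 2 has just one choice, so locker 2 = I. Eliminate I elsewhere: locker 4.
That leaves locker 5 = J. Eliminate J elsewhere: locker 3, locker 4.
locker 3 has just one choice, so locker 3 = M. So locker 6 can't be M.
locker 4 has just one choice, so locker 4 = L.
That leaves locker 6 = K.

locker 1=H, locker 2=I, locker 3=M, locker 4=L, locker 5=J, locker 6=K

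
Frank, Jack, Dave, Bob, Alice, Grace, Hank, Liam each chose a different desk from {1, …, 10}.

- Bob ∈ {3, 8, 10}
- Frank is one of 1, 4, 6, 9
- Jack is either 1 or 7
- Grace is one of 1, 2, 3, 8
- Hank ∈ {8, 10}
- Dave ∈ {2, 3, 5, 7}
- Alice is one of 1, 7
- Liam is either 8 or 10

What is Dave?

5

The 2 variables Jack and Alice are confined to {1, 7}, which locks those values in; drop them from Frank, Dave, Grace.
The 2 variables Hank and Liam are confined to {8, 10}, which locks those values in; drop them from Bob, Grace.
Bob must be 3 (only option left). Strike 3 from Dave, Grace.
Grace must be 2 (only option left). Strike 2 from Dave.
So Dave = 5.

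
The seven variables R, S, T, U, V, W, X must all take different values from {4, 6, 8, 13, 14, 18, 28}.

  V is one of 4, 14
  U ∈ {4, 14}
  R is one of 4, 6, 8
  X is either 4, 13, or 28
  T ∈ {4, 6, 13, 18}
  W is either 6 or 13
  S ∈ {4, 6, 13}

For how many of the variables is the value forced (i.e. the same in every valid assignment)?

The 7 variables together cover exactly {4, 6, 8, 13, 14, 18, 28} — 7 values for 7 variables — and 8 appears only in R's list, so R = 8.
The 6 still-open variables together cover exactly {4, 6, 13, 14, 18, 28} — 6 values for 6 variables — and 18 appears only in T's list, so T = 18.
The 5 still-open variables together cover exactly {4, 6, 13, 14, 28} — 5 values for 5 variables — and 28 appears only in X's list, so X = 28.
The 2 variables U and V are confined to {4, 14}, which locks those values in; drop them from S.
Determined: R=8, T=18, X=28. The other variables each still have more than one consistent value. That makes 3.

3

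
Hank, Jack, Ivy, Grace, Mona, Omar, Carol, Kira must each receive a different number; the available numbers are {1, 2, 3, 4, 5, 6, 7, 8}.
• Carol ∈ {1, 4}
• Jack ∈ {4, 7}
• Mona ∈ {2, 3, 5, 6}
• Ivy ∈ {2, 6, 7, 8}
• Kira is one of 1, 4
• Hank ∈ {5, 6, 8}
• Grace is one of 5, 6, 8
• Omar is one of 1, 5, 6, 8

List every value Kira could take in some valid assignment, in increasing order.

The 8 variables draw from only 8 values {1, 2, 3, 4, 5, 6, 7, 8}, so each is used; only Mona can be 3, hence Mona = 3.
The 7 still-open variables draw from only 7 values {1, 2, 4, 5, 6, 7, 8}, so each is used; only Ivy can be 2, hence Ivy = 2.
Among the 6 still-open variables, 7 fits only Jack (and all 6 values in {1, 4, 5, 6, 7, 8} must be used), so Jack = 7.
Carol and Kira share exactly the 2 values {1, 4}; by pigeonhole those values go to them, so strike 1, 4 from Omar.
No further eliminations apply; Kira can still be any of 1, 4.

1, 4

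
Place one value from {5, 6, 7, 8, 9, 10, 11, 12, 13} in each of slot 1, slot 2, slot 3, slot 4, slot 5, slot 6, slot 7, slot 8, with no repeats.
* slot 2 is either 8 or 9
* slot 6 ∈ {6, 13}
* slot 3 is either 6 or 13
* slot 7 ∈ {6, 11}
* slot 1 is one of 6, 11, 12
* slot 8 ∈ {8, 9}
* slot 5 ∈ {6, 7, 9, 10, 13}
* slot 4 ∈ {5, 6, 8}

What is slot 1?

12

slot 2 and slot 8 between them cover only {8, 9} — a naked pair. Remove those values from slot 4, slot 5.
The 2 variables slot 3 and slot 6 are confined to {6, 13}, which locks those values in; drop them from slot 1, slot 4, slot 5, slot 7.
slot 4's domain is down to {5}, so slot 4 = 5.
slot 7 must be 11 (only option left). So slot 1 can't be 11.
So slot 1 = 12.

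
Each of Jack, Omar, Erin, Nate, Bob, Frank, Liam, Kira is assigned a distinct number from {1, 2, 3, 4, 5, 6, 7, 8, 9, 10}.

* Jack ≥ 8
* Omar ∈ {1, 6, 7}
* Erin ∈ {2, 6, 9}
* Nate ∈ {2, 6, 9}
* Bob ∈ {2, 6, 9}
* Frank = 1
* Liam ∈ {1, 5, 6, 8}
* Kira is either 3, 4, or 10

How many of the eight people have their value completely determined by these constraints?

Frank has just one choice, so Frank = 1. Strike 1 from Omar, Liam.
Erin, Nate, Bob share exactly the 3 values {2, 6, 9}; by pigeonhole those values go to them, so strike 2, 6, 9 from Jack, Omar, Liam.
Omar must be 7 (only option left).
Determined: Omar=7, Frank=1. The other people each still have more than one consistent value. That makes 2.

2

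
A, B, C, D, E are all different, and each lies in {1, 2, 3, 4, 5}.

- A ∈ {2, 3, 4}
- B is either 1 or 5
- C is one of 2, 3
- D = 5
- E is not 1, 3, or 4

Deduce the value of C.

D must be 5 (only option left). Strike 5 from B, E.
That leaves E = 2. So A, C can't be 2.
So C = 3.

3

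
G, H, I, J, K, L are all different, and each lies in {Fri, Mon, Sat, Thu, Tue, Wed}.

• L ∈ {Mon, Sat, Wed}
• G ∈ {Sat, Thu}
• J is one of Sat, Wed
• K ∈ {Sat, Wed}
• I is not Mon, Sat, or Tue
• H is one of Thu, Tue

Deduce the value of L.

The 6 variables draw from only 6 values {Fri, Mon, Sat, Thu, Tue, Wed}, so each is used; only I can be Fri, hence I = Fri.
Among the 5 still-open variables, Mon fits only L (and all 5 values in {Mon, Sat, Thu, Tue, Wed} must be used), so L = Mon.

Mon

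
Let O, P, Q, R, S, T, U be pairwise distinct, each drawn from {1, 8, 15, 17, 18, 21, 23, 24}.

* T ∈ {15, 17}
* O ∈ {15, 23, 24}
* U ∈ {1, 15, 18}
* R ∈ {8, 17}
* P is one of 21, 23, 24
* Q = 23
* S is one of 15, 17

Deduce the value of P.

21

Q's domain is down to {23}, so Q = 23. Eliminate 23 elsewhere: O, P.
S and T between them cover only {15, 17} — a naked pair. Remove those values from O, R, U.
O's domain is down to {24}, so O = 24. Eliminate 24 elsewhere: P.
So P = 21.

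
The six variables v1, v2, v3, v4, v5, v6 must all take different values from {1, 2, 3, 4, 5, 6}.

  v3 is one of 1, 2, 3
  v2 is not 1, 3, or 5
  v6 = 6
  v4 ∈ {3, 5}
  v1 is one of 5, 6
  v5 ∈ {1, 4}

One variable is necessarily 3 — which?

v6 must be 6 (only option left). Strike 6 from v1, v2.
v1's domain is down to {5}, so v1 = 5. Remove 5 from v4.
So 3 goes to v4.

v4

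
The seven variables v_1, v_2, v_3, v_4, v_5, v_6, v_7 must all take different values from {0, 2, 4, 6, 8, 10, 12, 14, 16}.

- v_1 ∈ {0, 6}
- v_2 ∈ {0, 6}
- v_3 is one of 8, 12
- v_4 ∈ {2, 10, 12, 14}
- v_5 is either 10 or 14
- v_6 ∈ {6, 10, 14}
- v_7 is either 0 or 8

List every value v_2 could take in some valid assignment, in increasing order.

0, 6

The 7 variables together cover exactly {0, 2, 6, 8, 10, 12, 14} — 7 values for 7 variables — and 2 appears only in v_4's list, so v_4 = 2.
The 6 still-open variables draw from only 6 values {0, 6, 8, 10, 12, 14}, so each is used; only v_3 can be 12, hence v_3 = 12.
The 5 still-open variables draw from only 5 values {0, 6, 8, 10, 14}, so each is used; only v_7 can be 8, hence v_7 = 8.
v_1 and v_2 share exactly the 2 values {0, 6}; by pigeonhole those values go to them, so strike 0, 6 from v_6.
No further eliminations apply; v_2 can still be any of 0, 6.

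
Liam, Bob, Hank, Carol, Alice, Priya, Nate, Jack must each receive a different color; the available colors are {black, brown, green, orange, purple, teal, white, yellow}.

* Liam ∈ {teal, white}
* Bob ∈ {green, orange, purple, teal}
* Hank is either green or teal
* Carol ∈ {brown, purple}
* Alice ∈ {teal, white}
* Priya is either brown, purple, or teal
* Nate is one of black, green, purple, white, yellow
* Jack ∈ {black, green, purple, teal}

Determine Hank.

The 8 variables together cover exactly {black, brown, green, orange, purple, teal, white, yellow} — 8 values for 8 variables — and orange appears only in Bob's list, so Bob = orange.
The 7 still-open variables together cover exactly {black, brown, green, purple, teal, white, yellow} — 7 values for 7 variables — and yellow appears only in Nate's list, so Nate = yellow.
The 6 still-open variables draw from only 6 values {black, brown, green, purple, teal, white}, so each is used; only Jack can be black, hence Jack = black.
The 5 still-open variables draw from only 5 values {brown, green, purple, teal, white}, so each is used; only Hank can be green, hence Hank = green.

green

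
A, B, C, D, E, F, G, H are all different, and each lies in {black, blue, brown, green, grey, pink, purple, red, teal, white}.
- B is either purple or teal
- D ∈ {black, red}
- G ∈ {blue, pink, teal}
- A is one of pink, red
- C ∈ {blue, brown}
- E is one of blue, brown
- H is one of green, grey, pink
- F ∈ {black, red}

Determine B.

purple

C and E between them cover only {blue, brown} — a naked pair. Remove those values from G.
The 2 variables D and F are confined to {black, red}, which locks those values in; drop them from A.
A has just one choice, so A = pink. So G, H can't be pink.
G must be teal (only option left). Eliminate teal elsewhere: B.
So B = purple.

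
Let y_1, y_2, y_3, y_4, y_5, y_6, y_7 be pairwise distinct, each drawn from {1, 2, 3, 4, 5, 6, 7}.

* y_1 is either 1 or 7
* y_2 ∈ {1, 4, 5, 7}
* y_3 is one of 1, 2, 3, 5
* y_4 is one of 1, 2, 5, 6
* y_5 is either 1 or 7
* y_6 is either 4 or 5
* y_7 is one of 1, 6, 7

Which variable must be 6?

The 7 variables draw from only 7 values {1, 2, 3, 4, 5, 6, 7}, so each is used; only y_3 can be 3, hence y_3 = 3.
The 6 still-open variables draw from only 6 values {1, 2, 4, 5, 6, 7}, so each is used; only y_4 can be 2, hence y_4 = 2.
The 5 still-open variables together cover exactly {1, 4, 5, 6, 7} — 5 values for 5 variables — and 6 appears only in y_7's list, so y_7 = 6.

y_7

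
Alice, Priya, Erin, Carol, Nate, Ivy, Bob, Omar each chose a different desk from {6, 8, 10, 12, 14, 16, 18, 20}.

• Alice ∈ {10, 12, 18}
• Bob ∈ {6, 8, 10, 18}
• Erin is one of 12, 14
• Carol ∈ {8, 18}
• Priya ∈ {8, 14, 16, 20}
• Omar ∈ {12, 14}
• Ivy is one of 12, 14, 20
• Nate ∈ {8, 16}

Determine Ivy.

The 8 variables draw from only 8 values {6, 8, 10, 12, 14, 16, 18, 20}, so each is used; only Bob can be 6, hence Bob = 6.
The 7 still-open variables together cover exactly {8, 10, 12, 14, 16, 18, 20} — 7 values for 7 variables — and 10 appears only in Alice's list, so Alice = 10.
Among the 6 still-open variables, 18 fits only Carol (and all 6 values in {8, 12, 14, 16, 18, 20} must be used), so Carol = 18.
Erin and Omar between them cover only {12, 14} — a naked pair. Remove those values from Priya, Ivy.
So Ivy = 20.

20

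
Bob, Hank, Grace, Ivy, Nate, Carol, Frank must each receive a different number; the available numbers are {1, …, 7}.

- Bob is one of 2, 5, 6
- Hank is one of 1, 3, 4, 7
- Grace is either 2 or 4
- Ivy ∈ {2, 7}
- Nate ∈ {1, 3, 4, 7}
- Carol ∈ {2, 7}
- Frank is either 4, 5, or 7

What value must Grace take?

4

Among the 7 variables, 6 fits only Bob (and all 7 values in {1, 2, 3, 4, 5, 6, 7} must be used), so Bob = 6.
The 6 still-open variables draw from only 6 values {1, 2, 3, 4, 5, 7}, so each is used; only Frank can be 5, hence Frank = 5.
Ivy and Carol between them cover only {2, 7} — a naked pair. Remove those values from Hank, Grace, Nate.
So Grace = 4.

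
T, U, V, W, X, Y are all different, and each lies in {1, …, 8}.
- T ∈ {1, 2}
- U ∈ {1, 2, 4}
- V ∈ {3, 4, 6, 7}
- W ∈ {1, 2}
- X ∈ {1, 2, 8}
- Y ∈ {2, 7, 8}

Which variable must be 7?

Y

T and W between them cover only {1, 2} — a naked pair. Remove those values from U, X, Y.
U's domain is down to {4}, so U = 4. So V can't be 4.
X's domain is down to {8}, so X = 8. Remove 8 from Y.
So 7 goes to Y.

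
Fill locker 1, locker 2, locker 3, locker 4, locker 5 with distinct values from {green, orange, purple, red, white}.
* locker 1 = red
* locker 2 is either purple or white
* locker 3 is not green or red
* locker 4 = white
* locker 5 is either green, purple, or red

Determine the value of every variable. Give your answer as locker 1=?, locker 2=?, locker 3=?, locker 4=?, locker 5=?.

locker 1=red, locker 2=purple, locker 3=orange, locker 4=white, locker 5=green

locker 1 has just one choice, so locker 1 = red. So locker 5 can't be red.
locker 4 has just one choice, so locker 4 = white. So locker 2, locker 3 can't be white.
locker 2 has just one choice, so locker 2 = purple. Remove purple from locker 3, locker 5.
locker 3's domain is down to {orange}, so locker 3 = orange.
locker 5 must be green (only option left).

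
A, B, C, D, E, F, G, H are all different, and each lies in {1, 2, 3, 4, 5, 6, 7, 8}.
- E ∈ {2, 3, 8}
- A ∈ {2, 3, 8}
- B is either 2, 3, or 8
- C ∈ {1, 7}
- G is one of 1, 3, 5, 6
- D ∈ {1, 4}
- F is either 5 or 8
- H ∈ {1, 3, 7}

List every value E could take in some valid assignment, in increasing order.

The 8 variables together cover exactly {1, 2, 3, 4, 5, 6, 7, 8} — 8 values for 8 variables — and 4 appears only in D's list, so D = 4.
The 7 still-open variables draw from only 7 values {1, 2, 3, 5, 6, 7, 8}, so each is used; only G can be 6, hence G = 6.
The 6 still-open variables together cover exactly {1, 2, 3, 5, 7, 8} — 6 values for 6 variables — and 5 appears only in F's list, so F = 5.
The 3 variables A, B, E are confined to {2, 3, 8}, which locks those values in; drop them from H.
No further eliminations apply; E can still be any of 2, 3, 8.

2, 3, 8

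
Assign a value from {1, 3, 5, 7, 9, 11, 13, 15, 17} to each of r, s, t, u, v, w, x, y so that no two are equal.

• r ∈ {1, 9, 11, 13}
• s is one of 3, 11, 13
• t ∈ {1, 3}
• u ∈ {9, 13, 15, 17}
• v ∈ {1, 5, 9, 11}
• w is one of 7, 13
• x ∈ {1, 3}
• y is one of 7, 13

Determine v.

5

t and x between them cover only {1, 3} — a naked pair. Remove those values from r, s, v.
w and y share exactly the 2 values {7, 13}; by pigeonhole those values go to them, so strike 7, 13 from r, s, u.
s's domain is down to {11}, so s = 11. So r, v can't be 11.
r has just one choice, so r = 9. Remove 9 from u, v.
So v = 5.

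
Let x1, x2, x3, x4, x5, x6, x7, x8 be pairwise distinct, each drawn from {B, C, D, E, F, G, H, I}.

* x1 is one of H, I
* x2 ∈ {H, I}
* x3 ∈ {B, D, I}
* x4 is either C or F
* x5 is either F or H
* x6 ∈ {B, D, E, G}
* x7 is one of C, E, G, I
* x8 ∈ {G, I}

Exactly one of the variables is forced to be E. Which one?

x7

The 2 variables x1 and x2 are confined to {H, I}, which locks those values in; drop them from x3, x5, x7, x8.
x5 has just one choice, so x5 = F. So x4 can't be F.
x8 has just one choice, so x8 = G. Strike G from x6, x7.
That leaves x4 = C. Eliminate C elsewhere: x7.
So E goes to x7.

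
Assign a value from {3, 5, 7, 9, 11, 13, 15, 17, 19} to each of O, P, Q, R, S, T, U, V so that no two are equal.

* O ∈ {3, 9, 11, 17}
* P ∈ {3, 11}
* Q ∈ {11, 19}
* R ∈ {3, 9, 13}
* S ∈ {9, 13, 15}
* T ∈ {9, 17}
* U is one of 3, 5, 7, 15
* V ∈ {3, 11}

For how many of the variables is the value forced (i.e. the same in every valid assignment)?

P and V share exactly the 2 values {3, 11}; by pigeonhole those values go to them, so strike 3, 11 from O, Q, R, U.
Q has just one choice, so Q = 19.
O and T between them cover only {9, 17} — a naked pair. Remove those values from R, S.
R's domain is down to {13}, so R = 13. So S can't be 13.
That leaves S = 15. Remove 15 from U.
Determined: Q=19, R=13, S=15. The other variables each still have more than one consistent value. That makes 3.

3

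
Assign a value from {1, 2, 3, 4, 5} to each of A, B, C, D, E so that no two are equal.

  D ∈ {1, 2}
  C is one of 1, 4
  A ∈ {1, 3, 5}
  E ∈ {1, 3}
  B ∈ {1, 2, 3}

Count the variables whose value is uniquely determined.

2

Among the 5 variables, 4 fits only C (and all 5 values in {1, 2, 3, 4, 5} must be used), so C = 4.
The 4 still-open variables together cover exactly {1, 2, 3, 5} — 4 values for 4 variables — and 5 appears only in A's list, so A = 5.
Determined: A=5, C=4. The other variables each still have more than one consistent value. That makes 2.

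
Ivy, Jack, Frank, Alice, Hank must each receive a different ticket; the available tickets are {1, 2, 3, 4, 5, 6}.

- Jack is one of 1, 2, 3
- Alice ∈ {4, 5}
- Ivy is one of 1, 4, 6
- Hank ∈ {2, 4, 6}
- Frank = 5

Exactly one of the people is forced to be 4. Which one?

Alice

Frank's domain is down to {5}, so Frank = 5. So Alice can't be 5.
So 4 goes to Alice.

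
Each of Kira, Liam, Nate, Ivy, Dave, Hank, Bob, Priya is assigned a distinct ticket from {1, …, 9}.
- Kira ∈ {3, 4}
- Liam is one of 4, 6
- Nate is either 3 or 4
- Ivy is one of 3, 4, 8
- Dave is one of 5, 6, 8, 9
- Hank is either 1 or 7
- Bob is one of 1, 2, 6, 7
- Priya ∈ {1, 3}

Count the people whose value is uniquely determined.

5

Kira and Nate share exactly the 2 values {3, 4}; by pigeonhole those values go to them, so strike 3, 4 from Liam, Ivy, Priya.
Liam's domain is down to {6}, so Liam = 6. Strike 6 from Dave, Bob.
That leaves Ivy = 8. Remove 8 from Dave.
Priya must be 1 (only option left). Remove 1 from Hank, Bob.
Hank's domain is down to {7}, so Hank = 7. So Bob can't be 7.
That leaves Bob = 2.
Determined: Liam=6, Ivy=8, Hank=7, Bob=2, Priya=1. The other people each still have more than one consistent value. That makes 5.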